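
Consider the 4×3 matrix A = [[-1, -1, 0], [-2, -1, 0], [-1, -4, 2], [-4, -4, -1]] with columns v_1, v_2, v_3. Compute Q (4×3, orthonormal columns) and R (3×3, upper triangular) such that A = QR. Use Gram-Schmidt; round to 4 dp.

Q = [[-0.2132, 0.0144, 0.1136], [-0.4264, 0.3458, 0.8130], [-0.2132, -0.9364, 0.2710], [-0.8528, 0.0576, -0.5027]], R = [[4.6904, 4.9036, 0.4264], [0.0000, 3.1551, -1.9305], [0.0000, 0.0000, 1.0447]]

v_1 = (-1, -2, -1, -4); ‖v_1‖ = 4.6904, so e_1 = (-0.2132, -0.4264, -0.2132, -0.8528).
e_1·v_2 = (-0.2132)·(-1) + (-0.4264)·(-1) + (-0.2132)·(-4) + (-0.8528)·(-4) = 4.9036.
u_2 = v_2 − 4.9036·e_1 = (0.0455, 1.0909, -2.9545, 0.1818).
‖u_2‖ = 3.1551, so e_2 = (0.0144, 0.3458, -0.9364, 0.0576).
e_1·v_3 = (-0.2132)·0 + (-0.4264)·0 + (-0.2132)·2 + (-0.8528)·(-1) = 0.4264; e_2·v_3 = 0.0144·0 + 0.3458·0 + (-0.9364)·2 + 0.0576·(-1) = -1.9305.
u_3 = v_3 − 0.4264·e_1 + 1.9305·e_2 = (0.1187, 0.8493, 0.2831, -0.5251).
‖u_3‖ = 1.0447, so e_3 = (0.1136, 0.8130, 0.2710, -0.5027).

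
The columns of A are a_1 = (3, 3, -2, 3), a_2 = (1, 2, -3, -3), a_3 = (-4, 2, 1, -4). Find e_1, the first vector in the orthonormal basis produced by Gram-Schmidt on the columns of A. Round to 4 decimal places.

a_1 = (3, 3, -2, 3); ‖a_1‖ = 5.5678, so e_1 = (0.5388, 0.5388, -0.3592, 0.5388).

e_1 = (0.5388, 0.5388, -0.3592, 0.5388)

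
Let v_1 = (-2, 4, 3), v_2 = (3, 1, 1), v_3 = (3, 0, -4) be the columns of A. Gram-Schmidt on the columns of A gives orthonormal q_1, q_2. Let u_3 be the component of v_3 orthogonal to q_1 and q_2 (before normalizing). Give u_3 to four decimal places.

u_3 = (0.1855, 2.0409, -2.5975)

v_1 = (-2, 4, 3); ‖v_1‖ = 5.3852, so q_1 = (-0.3714, 0.7428, 0.5571).
q_1·v_2 = (-0.3714)·3 + 0.7428·1 + 0.5571·1 = 0.1857.
u_2 = v_2 − 0.1857·q_1 = (3.0690, 0.8621, 0.8966).
‖u_2‖ = 3.3114, so q_2 = (0.9268, 0.2603, 0.2707).
q_1·v_3 = (-0.3714)·3 + 0.7428·0 + 0.5571·(-4) = -3.3425; q_2·v_3 = 0.9268·3 + 0.2603·0 + 0.2707·(-4) = 1.6974.
u_3 = v_3 + 3.3425·q_1 − 1.6974·q_2 = (0.1855, 2.0409, -2.5975).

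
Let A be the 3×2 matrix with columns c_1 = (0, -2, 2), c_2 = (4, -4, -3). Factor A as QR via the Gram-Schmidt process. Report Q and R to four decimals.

Q = [[0.0000, 0.6285], [-0.7071, -0.5500], [0.7071, -0.5500]], R = [[2.8284, 0.7071], [0.0000, 6.3640]]

c_1 = (0, -2, 2); ‖c_1‖ = 2.8284, so q_1 = (0.0000, -0.7071, 0.7071).
q_1·c_2 = 0.0000·4 + (-0.7071)·(-4) + 0.7071·(-3) = 0.7071.
u_2 = c_2 − 0.7071·q_1 = (4.0000, -3.5000, -3.5000).
‖u_2‖ = 6.3640, so q_2 = (0.6285, -0.5500, -0.5500).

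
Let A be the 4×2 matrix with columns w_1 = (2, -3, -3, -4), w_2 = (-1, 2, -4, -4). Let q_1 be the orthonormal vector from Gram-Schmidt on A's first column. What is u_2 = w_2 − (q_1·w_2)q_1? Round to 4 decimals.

u_2 = (-2.0526, 3.5789, -2.4211, -1.8947)

w_1 = (2, -3, -3, -4); ‖w_1‖ = 6.1644, so q_1 = (0.3244, -0.4867, -0.4867, -0.6489).
q_1·w_2 = 0.3244·(-1) + (-0.4867)·2 + (-0.4867)·(-4) + (-0.6489)·(-4) = 3.2444.
u_2 = w_2 − 3.2444·q_1 = (-2.0526, 3.5789, -2.4211, -1.8947).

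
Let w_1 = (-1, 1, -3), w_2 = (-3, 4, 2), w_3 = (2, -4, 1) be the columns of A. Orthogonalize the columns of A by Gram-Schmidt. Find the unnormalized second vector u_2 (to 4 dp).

u_2 = (-2.9091, 3.9091, 2.2727)

w_1 = (-1, 1, -3); ‖w_1‖ = 3.3166, so q_1 = (-0.3015, 0.3015, -0.9045).
q_1·w_2 = (-0.3015)·(-3) + 0.3015·4 + (-0.9045)·2 = 0.3015.
u_2 = w_2 − 0.3015·q_1 = (-2.9091, 3.9091, 2.2727).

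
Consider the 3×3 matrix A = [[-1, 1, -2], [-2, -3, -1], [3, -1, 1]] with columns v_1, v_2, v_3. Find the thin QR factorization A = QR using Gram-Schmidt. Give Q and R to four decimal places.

v_1 = (-1, -2, 3); ‖v_1‖ = 3.7417, so q_1 = (-0.2673, -0.5345, 0.8018).
q_1·v_2 = (-0.2673)·1 + (-0.5345)·(-3) + 0.8018·(-1) = 0.5345.
u_2 = v_2 − 0.5345·q_1 = (1.1429, -2.7143, -1.4286).
‖u_2‖ = 3.2733, so q_2 = (0.3491, -0.8292, -0.4364).
q_1·v_3 = (-0.2673)·(-2) + (-0.5345)·(-1) + 0.8018·1 = 1.8708; q_2·v_3 = 0.3491·(-2) + (-0.8292)·(-1) + (-0.4364)·1 = -0.3055.
u_3 = v_3 − 1.8708·q_1 + 0.3055·q_2 = (-1.3933, -0.2533, -0.6333).
‖u_3‖ = 1.5513, so q_3 = (-0.8981, -0.1633, -0.4082).

Q = [[-0.2673, 0.3491, -0.8981], [-0.5345, -0.8292, -0.1633], [0.8018, -0.4364, -0.4082]], R = [[3.7417, 0.5345, 1.8708], [0.0000, 3.2733, -0.3055], [0.0000, 0.0000, 1.5513]]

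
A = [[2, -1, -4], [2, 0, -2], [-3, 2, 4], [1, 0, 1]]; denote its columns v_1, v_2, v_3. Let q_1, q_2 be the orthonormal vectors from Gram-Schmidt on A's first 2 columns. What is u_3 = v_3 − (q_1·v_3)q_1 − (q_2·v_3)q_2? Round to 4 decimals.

v_1 = (2, 2, -3, 1); ‖v_1‖ = 4.2426, so q_1 = (0.4714, 0.4714, -0.7071, 0.2357).
q_1·v_2 = 0.4714·(-1) + 0.4714·0 + (-0.7071)·2 + 0.2357·0 = -1.8856.
u_2 = v_2 + 1.8856·q_1 = (-0.1111, 0.8889, 0.6667, 0.4444).
‖u_2‖ = 1.2019, so q_2 = (-0.0925, 0.7396, 0.5547, 0.3698).
q_1·v_3 = 0.4714·(-4) + 0.4714·(-2) + (-0.7071)·4 + 0.2357·1 = -5.4212; q_2·v_3 = (-0.0925)·(-4) + 0.7396·(-2) + 0.5547·4 + 0.3698·1 = 1.4792.
u_3 = v_3 + 5.4212·q_1 − 1.4792·q_2 = (-1.3077, -0.5385, -0.6538, 1.7308).

u_3 = (-1.3077, -0.5385, -0.6538, 1.7308)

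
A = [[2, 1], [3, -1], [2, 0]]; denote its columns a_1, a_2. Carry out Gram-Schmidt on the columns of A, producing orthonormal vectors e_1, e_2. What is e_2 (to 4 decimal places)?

e_2 = (0.8022, -0.5911, 0.0844)

a_1 = (2, 3, 2); ‖a_1‖ = 4.1231, so e_1 = (0.4851, 0.7276, 0.4851).
e_1·a_2 = 0.4851·1 + 0.7276·(-1) + 0.4851·0 = -0.2425.
u_2 = a_2 + 0.2425·e_1 = (1.1176, -0.8235, 0.1176).
‖u_2‖ = 1.3933, so e_2 = (0.8022, -0.5911, 0.0844).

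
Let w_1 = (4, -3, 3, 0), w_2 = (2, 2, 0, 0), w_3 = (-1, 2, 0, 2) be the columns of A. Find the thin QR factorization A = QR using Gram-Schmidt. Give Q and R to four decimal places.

w_1 = (4, -3, 3, 0); ‖w_1‖ = 5.8310, so e_1 = (0.6860, -0.5145, 0.5145, 0.0000).
e_1·w_2 = 0.6860·2 + (-0.5145)·2 + 0.5145·0 + 0.0000·0 = 0.3430.
u_2 = w_2 − 0.3430·e_1 = (1.7647, 2.1765, -0.1765, 0.0000).
‖u_2‖ = 2.8076, so e_2 = (0.6286, 0.7752, -0.0629, 0.0000).
e_1·w_3 = 0.6860·(-1) + (-0.5145)·2 + 0.5145·0 + 0.0000·2 = -1.7150; e_2·w_3 = 0.6286·(-1) + 0.7752·2 + (-0.0629)·0 + 0.0000·2 = 0.9219.
u_3 = w_3 + 1.7150·e_1 − 0.9219·e_2 = (-0.4030, 0.4030, 0.9403, 2.0000).
‖u_3‖ = 2.2823, so e_3 = (-0.1766, 0.1766, 0.4120, 0.8763).

Q = [[0.6860, 0.6286, -0.1766], [-0.5145, 0.7752, 0.1766], [0.5145, -0.0629, 0.4120], [0.0000, 0.0000, 0.8763]], R = [[5.8310, 0.3430, -1.7150], [0.0000, 2.8076, 0.9219], [0.0000, 0.0000, 2.2823]]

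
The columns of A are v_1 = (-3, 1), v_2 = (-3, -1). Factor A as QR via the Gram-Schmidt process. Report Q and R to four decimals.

v_1 = (-3, 1); ‖v_1‖ = 3.1623, so e_1 = (-0.9487, 0.3162).
e_1·v_2 = (-0.9487)·(-3) + 0.3162·(-1) = 2.5298.
u_2 = v_2 − 2.5298·e_1 = (-0.6000, -1.8000).
‖u_2‖ = 1.8974, so e_2 = (-0.3162, -0.9487).

Q = [[-0.9487, -0.3162], [0.3162, -0.9487]], R = [[3.1623, 2.5298], [0.0000, 1.8974]]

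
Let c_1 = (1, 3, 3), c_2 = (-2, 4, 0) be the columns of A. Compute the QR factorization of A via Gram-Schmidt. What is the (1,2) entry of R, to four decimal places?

c_1 = (1, 3, 3); ‖c_1‖ = 4.3589, so e_1 = (0.2294, 0.6882, 0.6882).
r_{12} = e_1·c_2 = 2.2942.

r_{12} = 2.2942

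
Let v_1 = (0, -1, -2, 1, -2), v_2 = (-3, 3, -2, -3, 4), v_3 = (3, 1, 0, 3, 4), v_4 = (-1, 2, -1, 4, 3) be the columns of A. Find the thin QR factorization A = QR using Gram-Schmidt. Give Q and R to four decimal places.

q_1 = v_1/‖v_1‖ = (0, -1, -2, 1, -2)/3.1623 = (0.0000, -0.3162, -0.6325, 0.3162, -0.6325).
r_{12} = q_1·v_2 = -3.1623.
u_2 = v_2 + 3.1623·q_1 = (-3.0000, 2.0000, -4.0000, -2.0000, 2.0000).
‖u_2‖ = 6.0828, so q_2 = (-0.4932, 0.3288, -0.6576, -0.3288, 0.3288).
r_{13} = q_1·v_3 = -1.8974; r_{23} = q_2·v_3 = -0.8220.
u_3 = v_3 + 1.8974·q_1 + 0.8220·q_2 = (2.5946, 0.6703, -1.7405, 3.3297, 3.0703).
‖u_3‖ = 5.5430, so q_3 = (0.4681, 0.1209, -0.3140, 0.6007, 0.5539).
r_{14} = q_1·v_4 = -0.6325; r_{24} = q_2·v_4 = 1.4796; r_{34} = q_3·v_4 = 4.1523.
u_4 = v_4 + 0.6325·q_1 − 1.4796·q_2 − 4.1523·q_3 = (-2.2139, 0.8114, 0.8768, 2.1921, -0.1865).
‖u_4‖ = 3.3420, so q_4 = (-0.6625, 0.2428, 0.2624, 0.6559, -0.0558).

Q = [[0.0000, -0.4932, 0.4681, -0.6625], [-0.3162, 0.3288, 0.1209, 0.2428], [-0.6325, -0.6576, -0.3140, 0.2624], [0.3162, -0.3288, 0.6007, 0.6559], [-0.6325, 0.3288, 0.5539, -0.0558]], R = [[3.1623, -3.1623, -1.8974, -0.6325], [0.0000, 6.0828, -0.8220, 1.4796], [0.0000, 0.0000, 5.5430, 4.1523], [0.0000, 0.0000, 0.0000, 3.3420]]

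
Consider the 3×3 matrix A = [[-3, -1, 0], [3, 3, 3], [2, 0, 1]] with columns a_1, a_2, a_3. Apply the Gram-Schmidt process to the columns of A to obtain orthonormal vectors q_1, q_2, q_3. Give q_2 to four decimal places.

a_1 = (-3, 3, 2); ‖a_1‖ = 4.6904, so q_1 = (-0.6396, 0.6396, 0.4264).
q_1·a_2 = (-0.6396)·(-1) + 0.6396·3 + 0.4264·0 = 2.5584.
u_2 = a_2 − 2.5584·q_1 = (0.6364, 1.3636, -1.0909).
‖u_2‖ = 1.8586, so q_2 = (0.3424, 0.7337, -0.5869).

q_2 = (0.3424, 0.7337, -0.5869)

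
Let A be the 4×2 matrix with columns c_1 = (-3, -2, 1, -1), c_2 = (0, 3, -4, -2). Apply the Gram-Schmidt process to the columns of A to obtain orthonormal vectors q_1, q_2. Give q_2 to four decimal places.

c_1 = (-3, -2, 1, -1); ‖c_1‖ = 3.8730, so q_1 = (-0.7746, -0.5164, 0.2582, -0.2582).
q_1·c_2 = (-0.7746)·0 + (-0.5164)·3 + 0.2582·(-4) + (-0.2582)·(-2) = -2.0656.
u_2 = c_2 + 2.0656·q_1 = (-1.6000, 1.9333, -3.4667, -2.5333).
‖u_2‖ = 4.9733, so q_2 = (-0.3217, 0.3887, -0.6971, -0.5094).

q_2 = (-0.3217, 0.3887, -0.6971, -0.5094)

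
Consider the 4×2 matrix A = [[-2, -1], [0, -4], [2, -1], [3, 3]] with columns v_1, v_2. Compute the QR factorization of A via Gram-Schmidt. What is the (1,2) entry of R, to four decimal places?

q_1 = v_1/‖v_1‖ = (-2, 0, 2, 3)/4.1231 = (-0.4851, 0.0000, 0.4851, 0.7276).
r_{12} = q_1·v_2 = 2.1828.

r_{12} = 2.1828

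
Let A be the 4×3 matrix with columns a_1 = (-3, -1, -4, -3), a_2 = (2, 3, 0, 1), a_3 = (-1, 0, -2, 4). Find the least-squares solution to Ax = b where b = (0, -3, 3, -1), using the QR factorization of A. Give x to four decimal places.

a_1 = (-3, -1, -4, -3); ‖a_1‖ = 5.9161, so q_1 = (-0.5071, -0.1690, -0.6761, -0.5071).
q_1·a_2 = (-0.5071)·2 + (-0.1690)·3 + (-0.6761)·0 + (-0.5071)·1 = -2.0284.
u_2 = a_2 + 2.0284·q_1 = (0.9714, 2.6571, -1.3714, -0.0286).
‖u_2‖ = 3.1442, so q_2 = (0.3090, 0.8451, -0.4362, -0.0091).
q_1·a_3 = (-0.5071)·(-1) + (-0.1690)·0 + (-0.6761)·(-2) + (-0.5071)·4 = -0.1690; q_2·a_3 = 0.3090·(-1) + 0.8451·0 + (-0.4362)·(-2) + (-0.0091)·4 = 0.5271.
u_3 = a_3 + 0.1690·q_1 − 0.5271·q_2 = (-1.2486, -0.4740, -1.8844, 3.9191).
‖u_3‖ = 4.5490, so q_3 = (-0.2745, -0.1042, -0.4142, 0.8615).
Qᵀb = (-1.0142, -3.8348, -1.7917).
Back-substitute: x_3 = -1.7917/4.5490 = -0.3939.
x_2 = (-3.8348 − 0.5271·(-0.3939))/3.1442 = -1.1536.
x_1 = (-1.0142 + 2.0284·(-1.1536) + 0.1690·(-0.3939))/5.9161 = -0.5782.

x = (-0.5782, -1.1536, -0.3939)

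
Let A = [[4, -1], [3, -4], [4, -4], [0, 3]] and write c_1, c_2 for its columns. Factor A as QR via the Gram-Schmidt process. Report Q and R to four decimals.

Q = [[0.6247, 0.5143], [0.4685, -0.4020], [0.6247, -0.2128], [0.0000, 0.7271]], R = [[6.4031, -4.9976], [0.0000, 4.1261]]

c_1 = (4, 3, 4, 0); ‖c_1‖ = 6.4031, so e_1 = (0.6247, 0.4685, 0.6247, 0.0000).
e_1·c_2 = 0.6247·(-1) + 0.4685·(-4) + 0.6247·(-4) + 0.0000·3 = -4.9976.
u_2 = c_2 + 4.9976·e_1 = (2.1220, -1.6585, -0.8780, 3.0000).
‖u_2‖ = 4.1261, so e_2 = (0.5143, -0.4020, -0.2128, 0.7271).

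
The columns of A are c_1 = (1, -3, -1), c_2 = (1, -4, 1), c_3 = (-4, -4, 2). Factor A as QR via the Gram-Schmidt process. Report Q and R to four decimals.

Q = [[0.3015, -0.0410, -0.9526], [-0.9045, -0.3282, -0.2722], [-0.3015, 0.9437, -0.1361]], R = [[3.3166, 3.6181, 1.8091], [0.0000, 2.2156, 3.3645], [0.0000, 0.0000, 4.6268]]

q_1 = c_1/‖c_1‖ = (1, -3, -1)/3.3166 = (0.3015, -0.9045, -0.3015).
r_{12} = q_1·c_2 = 3.6181.
u_2 = c_2 − 3.6181·q_1 = (-0.0909, -0.7273, 2.0909).
‖u_2‖ = 2.2156, so q_2 = (-0.0410, -0.3282, 0.9437).
r_{13} = q_1·c_3 = 1.8091; r_{23} = q_2·c_3 = 3.3645.
u_3 = c_3 − 1.8091·q_1 − 3.3645·q_2 = (-4.4074, -1.2593, -0.6296).
‖u_3‖ = 4.6268, so q_3 = (-0.9526, -0.2722, -0.1361).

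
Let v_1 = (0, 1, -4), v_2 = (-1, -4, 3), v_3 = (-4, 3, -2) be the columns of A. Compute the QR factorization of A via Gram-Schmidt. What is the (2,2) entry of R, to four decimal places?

q_1 = v_1/‖v_1‖ = (0, 1, -4)/4.1231 = (0.0000, 0.2425, -0.9701).
r_{12} = q_1·v_2 = -3.8806.
u_2 = v_2 + 3.8806·q_1 = (-1.0000, -3.0588, -0.7647).
r_{22} = ‖u_2‖ = 3.3077.

r_{22} = 3.3077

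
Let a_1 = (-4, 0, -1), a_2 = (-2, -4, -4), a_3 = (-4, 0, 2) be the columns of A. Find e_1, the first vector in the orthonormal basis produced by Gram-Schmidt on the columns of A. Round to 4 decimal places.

a_1 = (-4, 0, -1); ‖a_1‖ = 4.1231, so e_1 = (-0.9701, 0.0000, -0.2425).

e_1 = (-0.9701, 0.0000, -0.2425)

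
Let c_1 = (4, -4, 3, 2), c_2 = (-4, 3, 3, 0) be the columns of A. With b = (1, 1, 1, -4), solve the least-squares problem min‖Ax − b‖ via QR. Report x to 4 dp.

e_1 = c_1/‖c_1‖ = (4, -4, 3, 2)/6.7082 = (0.5963, -0.5963, 0.4472, 0.2981).
r_{12} = e_1·c_2 = -2.8324.
u_2 = c_2 + 2.8324·e_1 = (-2.3111, 1.3111, 4.2667, 0.8444).
‖u_2‖ = 5.0968, so e_2 = (-0.4534, 0.2572, 0.8371, 0.1657).
Qᵀb = (-0.7454, -0.0218).
Back-substitute: x_2 = -0.0218/5.0968 = -0.0043.
x_1 = (-0.7454 + 2.8324·(-0.0043))/6.7082 = -0.1129.

x = (-0.1129, -0.0043)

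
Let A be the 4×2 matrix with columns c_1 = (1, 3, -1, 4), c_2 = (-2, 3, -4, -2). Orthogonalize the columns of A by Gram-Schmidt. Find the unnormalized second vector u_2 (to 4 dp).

e_1 = c_1/‖c_1‖ = (1, 3, -1, 4)/5.1962 = (0.1925, 0.5774, -0.1925, 0.7698).
r_{12} = e_1·c_2 = 0.5774.
u_2 = c_2 − 0.5774·e_1 = (-2.1111, 2.6667, -3.8889, -2.4444).

u_2 = (-2.1111, 2.6667, -3.8889, -2.4444)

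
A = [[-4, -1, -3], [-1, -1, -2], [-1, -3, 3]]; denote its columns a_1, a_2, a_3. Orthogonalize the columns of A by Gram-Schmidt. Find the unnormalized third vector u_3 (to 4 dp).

u_3 = (0.3731, -2.0522, 0.5597)

a_1 = (-4, -1, -1); ‖a_1‖ = 4.2426, so e_1 = (-0.9428, -0.2357, -0.2357).
e_1·a_2 = (-0.9428)·(-1) + (-0.2357)·(-1) + (-0.2357)·(-3) = 1.8856.
u_2 = a_2 − 1.8856·e_1 = (0.7778, -0.5556, -2.5556).
‖u_2‖ = 2.7285, so e_2 = (0.2851, -0.2036, -0.9366).
e_1·a_3 = (-0.9428)·(-3) + (-0.2357)·(-2) + (-0.2357)·3 = 2.5927; e_2·a_3 = 0.2851·(-3) + (-0.2036)·(-2) + (-0.9366)·3 = -3.2579.
u_3 = a_3 − 2.5927·e_1 + 3.2579·e_2 = (0.3731, -2.0522, 0.5597).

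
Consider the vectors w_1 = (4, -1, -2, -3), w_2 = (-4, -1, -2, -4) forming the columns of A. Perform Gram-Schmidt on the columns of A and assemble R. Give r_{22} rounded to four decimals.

e_1 = w_1/‖w_1‖ = (4, -1, -2, -3)/5.4772 = (0.7303, -0.1826, -0.3651, -0.5477).
r_{12} = e_1·w_2 = 0.1826.
u_2 = w_2 − 0.1826·e_1 = (-4.1333, -0.9667, -1.9333, -3.9000).
r_{22} = ‖u_2‖ = 6.0800.

r_{22} = 6.0800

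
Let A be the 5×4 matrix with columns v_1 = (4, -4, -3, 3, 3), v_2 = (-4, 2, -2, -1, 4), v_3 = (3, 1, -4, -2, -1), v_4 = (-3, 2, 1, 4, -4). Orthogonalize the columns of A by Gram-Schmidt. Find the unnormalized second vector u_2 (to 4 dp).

u_2 = (-3.3898, 1.3898, -2.4576, -0.5424, 4.4576)

e_1 = v_1/‖v_1‖ = (4, -4, -3, 3, 3)/7.6811 = (0.5208, -0.5208, -0.3906, 0.3906, 0.3906).
r_{12} = e_1·v_2 = -1.1717.
u_2 = v_2 + 1.1717·e_1 = (-3.3898, 1.3898, -2.4576, -0.5424, 4.4576).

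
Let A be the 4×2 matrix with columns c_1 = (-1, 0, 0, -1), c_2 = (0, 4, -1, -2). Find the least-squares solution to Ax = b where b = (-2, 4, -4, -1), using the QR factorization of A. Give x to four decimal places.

q_1 = c_1/‖c_1‖ = (-1, 0, 0, -1)/1.4142 = (-0.7071, 0.0000, 0.0000, -0.7071).
r_{12} = q_1·c_2 = 1.4142.
u_2 = c_2 − 1.4142·q_1 = (1.0000, 4.0000, -1.0000, -1.0000).
‖u_2‖ = 4.3589, so q_2 = (0.2294, 0.9177, -0.2294, -0.2294).
Qᵀb = (2.1213, 4.3589).
Back-substitute: x_2 = 4.3589/4.3589 = 1.0000.
x_1 = (2.1213 − 1.4142·1.0000)/1.4142 = 0.5000.

x = (0.5000, 1.0000)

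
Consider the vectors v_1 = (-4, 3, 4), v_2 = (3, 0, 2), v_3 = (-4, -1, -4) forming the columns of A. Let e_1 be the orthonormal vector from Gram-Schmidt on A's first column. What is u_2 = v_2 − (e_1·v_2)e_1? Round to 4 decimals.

e_1 = v_1/‖v_1‖ = (-4, 3, 4)/6.4031 = (-0.6247, 0.4685, 0.6247).
r_{12} = e_1·v_2 = -0.6247.
u_2 = v_2 + 0.6247·e_1 = (2.6098, 0.2927, 2.3902).

u_2 = (2.6098, 0.2927, 2.3902)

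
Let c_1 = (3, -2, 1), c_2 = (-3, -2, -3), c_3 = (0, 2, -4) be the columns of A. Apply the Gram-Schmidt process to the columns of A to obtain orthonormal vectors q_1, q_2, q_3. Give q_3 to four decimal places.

q_3 = (0.5121, 0.3841, -0.7682)

c_1 = (3, -2, 1); ‖c_1‖ = 3.7417, so q_1 = (0.8018, -0.5345, 0.2673).
q_1·c_2 = 0.8018·(-3) + (-0.5345)·(-2) + 0.2673·(-3) = -2.1381.
u_2 = c_2 + 2.1381·q_1 = (-1.2857, -3.1429, -2.4286).
‖u_2‖ = 4.1748, so q_2 = (-0.3080, -0.7528, -0.5817).
q_1·c_3 = 0.8018·0 + (-0.5345)·2 + 0.2673·(-4) = -2.1381; q_2·c_3 = (-0.3080)·0 + (-0.7528)·2 + (-0.5817)·(-4) = 0.8213.
u_3 = c_3 + 2.1381·q_1 − 0.8213·q_2 = (1.9672, 1.4754, -2.9508).
‖u_3‖ = 3.8411, so q_3 = (0.5121, 0.3841, -0.7682).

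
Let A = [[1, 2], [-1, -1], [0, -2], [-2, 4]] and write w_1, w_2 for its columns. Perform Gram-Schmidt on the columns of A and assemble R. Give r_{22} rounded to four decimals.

w_1 = (1, -1, 0, -2); ‖w_1‖ = 2.4495, so q_1 = (0.4082, -0.4082, 0.0000, -0.8165).
q_1·w_2 = 0.4082·2 + (-0.4082)·(-1) + 0.0000·(-2) + (-0.8165)·4 = -2.0412.
u_2 = w_2 + 2.0412·q_1 = (2.8333, -1.8333, -2.0000, 2.3333).
r_{22} = ‖u_2‖ = 4.5644.

r_{22} = 4.5644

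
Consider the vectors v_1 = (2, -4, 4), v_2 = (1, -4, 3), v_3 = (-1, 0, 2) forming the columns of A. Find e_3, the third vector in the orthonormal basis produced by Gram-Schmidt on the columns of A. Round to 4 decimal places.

e_1 = v_1/‖v_1‖ = (2, -4, 4)/6.0000 = (0.3333, -0.6667, 0.6667).
r_{12} = e_1·v_2 = 5.0000.
u_2 = v_2 − 5.0000·e_1 = (-0.6667, -0.6667, -0.3333).
‖u_2‖ = 1.0000, so e_2 = (-0.6667, -0.6667, -0.3333).
r_{13} = e_1·v_3 = 1.0000; r_{23} = e_2·v_3 = 0.0000.
u_3 = v_3 − 1.0000·e_1 − 0.0000·e_2 = (-1.3333, 0.6667, 1.3333).
‖u_3‖ = 2.0000, so e_3 = (-0.6667, 0.3333, 0.6667).

e_3 = (-0.6667, 0.3333, 0.6667)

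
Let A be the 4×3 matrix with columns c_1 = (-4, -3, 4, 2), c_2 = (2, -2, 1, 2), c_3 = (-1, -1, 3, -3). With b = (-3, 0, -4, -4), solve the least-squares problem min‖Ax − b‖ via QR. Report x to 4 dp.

c_1 = (-4, -3, 4, 2); ‖c_1‖ = 6.7082, so q_1 = (-0.5963, -0.4472, 0.5963, 0.2981).
q_1·c_2 = (-0.5963)·2 + (-0.4472)·(-2) + 0.5963·1 + 0.2981·2 = 0.8944.
u_2 = c_2 − 0.8944·q_1 = (2.5333, -1.6000, 0.4667, 1.7333).
‖u_2‖ = 3.4928, so q_2 = (0.7253, -0.4581, 0.1336, 0.4963).
q_1·c_3 = (-0.5963)·(-1) + (-0.4472)·(-1) + 0.5963·3 + 0.2981·(-3) = 1.9379; q_2·c_3 = 0.7253·(-1) + (-0.4581)·(-1) + 0.1336·3 + 0.4963·(-3) = -1.3551.
u_3 = c_3 − 1.9379·q_1 + 1.3551·q_2 = (1.1384, -0.7541, 2.0255, -2.9053).
‖u_3‖ = 3.7958, so q_3 = (0.2999, -0.1987, 0.5336, -0.7654).
Qᵀb = (-1.7889, -4.6953, 0.0274).
Back-substitute: x_3 = 0.0274/3.7958 = 0.0072.
x_2 = (-4.6953 + 1.3551·0.0072)/3.4928 = -1.3415.
x_1 = (-1.7889 − 0.8944·(-1.3415) − 1.9379·0.0072)/6.7082 = -0.0899.

x = (-0.0899, -1.3415, 0.0072)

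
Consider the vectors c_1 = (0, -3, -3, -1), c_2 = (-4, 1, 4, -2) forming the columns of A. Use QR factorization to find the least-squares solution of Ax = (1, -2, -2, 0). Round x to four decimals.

x = (0.4906, -0.2060)

c_1 = (0, -3, -3, -1); ‖c_1‖ = 4.3589, so e_1 = (0.0000, -0.6882, -0.6882, -0.2294).
e_1·c_2 = 0.0000·(-4) + (-0.6882)·1 + (-0.6882)·4 + (-0.2294)·(-2) = -2.9824.
u_2 = c_2 + 2.9824·e_1 = (-4.0000, -1.0526, 1.9474, -2.6842).
‖u_2‖ = 5.3014, so e_2 = (-0.7545, -0.1986, 0.3673, -0.5063).
Qᵀb = (2.7530, -1.0921).
Back-substitute: x_2 = -1.0921/5.3014 = -0.2060.
x_1 = (2.7530 + 2.9824·(-0.2060))/4.3589 = 0.4906.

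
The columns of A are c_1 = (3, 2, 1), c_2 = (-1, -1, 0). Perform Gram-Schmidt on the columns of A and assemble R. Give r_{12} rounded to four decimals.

c_1 = (3, 2, 1); ‖c_1‖ = 3.7417, so q_1 = (0.8018, 0.5345, 0.2673).
r_{12} = q_1·c_2 = -1.3363.

r_{12} = -1.3363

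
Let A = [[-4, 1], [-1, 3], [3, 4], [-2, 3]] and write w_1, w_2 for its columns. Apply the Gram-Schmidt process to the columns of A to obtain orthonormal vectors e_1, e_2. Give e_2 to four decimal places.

e_1 = w_1/‖w_1‖ = (-4, -1, 3, -2)/5.4772 = (-0.7303, -0.1826, 0.5477, -0.3651).
r_{12} = e_1·w_2 = -0.1826.
u_2 = w_2 + 0.1826·e_1 = (0.8667, 2.9667, 4.1000, 2.9333).
‖u_2‖ = 5.9133, so e_2 = (0.1466, 0.5017, 0.6934, 0.4961).

e_2 = (0.1466, 0.5017, 0.6934, 0.4961)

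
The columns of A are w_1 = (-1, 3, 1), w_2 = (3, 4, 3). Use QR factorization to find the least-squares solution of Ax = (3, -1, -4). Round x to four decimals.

x = (-1.1130, 0.1870)

w_1 = (-1, 3, 1); ‖w_1‖ = 3.3166, so q_1 = (-0.3015, 0.9045, 0.3015).
q_1·w_2 = (-0.3015)·3 + 0.9045·4 + 0.3015·3 = 3.6181.
u_2 = w_2 − 3.6181·q_1 = (4.0909, 0.7273, 1.9091).
‖u_2‖ = 4.5726, so q_2 = (0.8946, 0.1590, 0.4175).
Qᵀb = (-3.0151, 0.8549).
Back-substitute: x_2 = 0.8549/4.5726 = 0.1870.
x_1 = (-3.0151 − 3.6181·0.1870)/3.3166 = -1.1130.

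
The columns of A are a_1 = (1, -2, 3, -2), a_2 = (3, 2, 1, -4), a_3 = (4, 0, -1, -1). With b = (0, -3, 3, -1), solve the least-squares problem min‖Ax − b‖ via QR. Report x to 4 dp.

a_1 = (1, -2, 3, -2); ‖a_1‖ = 4.2426, so e_1 = (0.2357, -0.4714, 0.7071, -0.4714).
e_1·a_2 = 0.2357·3 + (-0.4714)·2 + 0.7071·1 + (-0.4714)·(-4) = 2.3570.
u_2 = a_2 − 2.3570·e_1 = (2.4444, 3.1111, -0.6667, -2.8889).
‖u_2‖ = 4.9441, so e_2 = (0.4944, 0.6293, -0.1348, -0.5843).
e_1·a_3 = 0.2357·4 + (-0.4714)·0 + 0.7071·(-1) + (-0.4714)·(-1) = 0.7071; e_2·a_3 = 0.4944·4 + 0.6293·0 + (-0.1348)·(-1) + (-0.5843)·(-1) = 2.6968.
u_3 = a_3 − 0.7071·e_1 − 2.6968·e_2 = (2.5000, -1.3636, -1.1364, 0.9091).
‖u_3‖ = 3.1980, so e_3 = (0.7817, -0.4264, -0.3553, 0.2843).
Qᵀb = (4.0069, -1.7080, -0.0711).
Back-substitute: x_3 = -0.0711/3.1980 = -0.0222.
x_2 = (-1.7080 − 2.6968·(-0.0222))/4.9441 = -0.3333.
x_1 = (4.0069 − 2.3570·(-0.3333) − 0.7071·(-0.0222))/4.2426 = 1.1333.

x = (1.1333, -0.3333, -0.0222)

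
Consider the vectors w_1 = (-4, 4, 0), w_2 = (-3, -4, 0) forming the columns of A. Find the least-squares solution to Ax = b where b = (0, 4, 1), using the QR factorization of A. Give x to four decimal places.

e_1 = w_1/‖w_1‖ = (-4, 4, 0)/5.6569 = (-0.7071, 0.7071, 0.0000).
r_{12} = e_1·w_2 = -0.7071.
u_2 = w_2 + 0.7071·e_1 = (-3.5000, -3.5000, 0.0000).
‖u_2‖ = 4.9497, so e_2 = (-0.7071, -0.7071, 0.0000).
Qᵀb = (2.8284, -2.8284).
Back-substitute: x_2 = -2.8284/4.9497 = -0.5714.
x_1 = (2.8284 + 0.7071·(-0.5714))/5.6569 = 0.4286.

x = (0.4286, -0.5714)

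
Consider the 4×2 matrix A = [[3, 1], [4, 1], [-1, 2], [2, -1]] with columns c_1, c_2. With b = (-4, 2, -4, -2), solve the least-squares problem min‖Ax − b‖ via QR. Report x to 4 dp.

e_1 = c_1/‖c_1‖ = (3, 4, -1, 2)/5.4772 = (0.5477, 0.7303, -0.1826, 0.3651).
r_{12} = e_1·c_2 = 0.5477.
u_2 = c_2 − 0.5477·e_1 = (0.7000, 0.6000, 2.1000, -1.2000).
‖u_2‖ = 2.5884, so e_2 = (0.2704, 0.2318, 0.8113, -0.4636).
Qᵀb = (-0.7303, -2.9361).
Back-substitute: x_2 = -2.9361/2.5884 = -1.1343.
x_1 = (-0.7303 − 0.5477·(-1.1343))/5.4772 = -0.0199.

x = (-0.0199, -1.1343)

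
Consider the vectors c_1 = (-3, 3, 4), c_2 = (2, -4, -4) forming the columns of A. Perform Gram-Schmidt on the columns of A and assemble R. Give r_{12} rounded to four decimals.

e_1 = c_1/‖c_1‖ = (-3, 3, 4)/5.8310 = (-0.5145, 0.5145, 0.6860).
r_{12} = e_1·c_2 = -5.8310.

r_{12} = -5.8310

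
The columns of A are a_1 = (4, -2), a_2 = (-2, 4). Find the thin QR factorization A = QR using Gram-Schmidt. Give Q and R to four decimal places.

Q = [[0.8944, 0.4472], [-0.4472, 0.8944]], R = [[4.4721, -3.5777], [0.0000, 2.6833]]

q_1 = a_1/‖a_1‖ = (4, -2)/4.4721 = (0.8944, -0.4472).
r_{12} = q_1·a_2 = -3.5777.
u_2 = a_2 + 3.5777·q_1 = (1.2000, 2.4000).
‖u_2‖ = 2.6833, so q_2 = (0.4472, 0.8944).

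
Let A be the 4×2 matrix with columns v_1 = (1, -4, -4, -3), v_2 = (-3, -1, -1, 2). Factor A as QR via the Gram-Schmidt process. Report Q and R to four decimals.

q_1 = v_1/‖v_1‖ = (1, -4, -4, -3)/6.4807 = (0.1543, -0.6172, -0.6172, -0.4629).
r_{12} = q_1·v_2 = -0.1543.
u_2 = v_2 + 0.1543·q_1 = (-2.9762, -1.0952, -1.0952, 1.9286).
‖u_2‖ = 3.8699, so q_2 = (-0.7691, -0.2830, -0.2830, 0.4984).

Q = [[0.1543, -0.7691], [-0.6172, -0.2830], [-0.6172, -0.2830], [-0.4629, 0.4984]], R = [[6.4807, -0.1543], [0.0000, 3.8699]]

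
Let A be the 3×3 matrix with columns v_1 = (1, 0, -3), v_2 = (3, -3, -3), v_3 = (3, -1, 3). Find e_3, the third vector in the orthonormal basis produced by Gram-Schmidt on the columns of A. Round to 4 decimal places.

e_1 = v_1/‖v_1‖ = (1, 0, -3)/3.1623 = (0.3162, 0.0000, -0.9487).
r_{12} = e_1·v_2 = 3.7947.
u_2 = v_2 − 3.7947·e_1 = (1.8000, -3.0000, 0.6000).
‖u_2‖ = 3.5496, so e_2 = (0.5071, -0.8452, 0.1690).
r_{13} = e_1·v_3 = -1.8974; r_{23} = e_2·v_3 = 2.8735.
u_3 = v_3 + 1.8974·e_1 − 2.8735·e_2 = (2.1429, 1.4286, 0.7143).
‖u_3‖ = 2.6726, so e_3 = (0.8018, 0.5345, 0.2673).

e_3 = (0.8018, 0.5345, 0.2673)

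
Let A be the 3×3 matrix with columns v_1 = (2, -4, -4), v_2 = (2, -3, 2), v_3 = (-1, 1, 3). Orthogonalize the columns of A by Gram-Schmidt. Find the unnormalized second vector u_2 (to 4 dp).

u_2 = (1.5556, -2.1111, 2.8889)

e_1 = v_1/‖v_1‖ = (2, -4, -4)/6.0000 = (0.3333, -0.6667, -0.6667).
r_{12} = e_1·v_2 = 1.3333.
u_2 = v_2 − 1.3333·e_1 = (1.5556, -2.1111, 2.8889).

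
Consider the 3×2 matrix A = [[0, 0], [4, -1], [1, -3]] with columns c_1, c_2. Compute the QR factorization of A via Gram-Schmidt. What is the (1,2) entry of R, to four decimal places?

r_{12} = -1.6977

c_1 = (0, 4, 1); ‖c_1‖ = 4.1231, so e_1 = (0.0000, 0.9701, 0.2425).
r_{12} = e_1·c_2 = -1.6977.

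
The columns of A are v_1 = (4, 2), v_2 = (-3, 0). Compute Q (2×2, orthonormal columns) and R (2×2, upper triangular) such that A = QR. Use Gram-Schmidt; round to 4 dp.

Q = [[0.8944, -0.4472], [0.4472, 0.8944]], R = [[4.4721, -2.6833], [0.0000, 1.3416]]

v_1 = (4, 2); ‖v_1‖ = 4.4721, so q_1 = (0.8944, 0.4472).
q_1·v_2 = 0.8944·(-3) + 0.4472·0 = -2.6833.
u_2 = v_2 + 2.6833·q_1 = (-0.6000, 1.2000).
‖u_2‖ = 1.3416, so q_2 = (-0.4472, 0.8944).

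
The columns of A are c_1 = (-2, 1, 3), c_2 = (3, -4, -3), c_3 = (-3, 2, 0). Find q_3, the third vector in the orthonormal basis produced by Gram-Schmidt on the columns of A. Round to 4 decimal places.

q_3 = (-0.8393, -0.2798, -0.4663)

c_1 = (-2, 1, 3); ‖c_1‖ = 3.7417, so q_1 = (-0.5345, 0.2673, 0.8018).
q_1·c_2 = (-0.5345)·3 + 0.2673·(-4) + 0.8018·(-3) = -5.0780.
u_2 = c_2 + 5.0780·q_1 = (0.2857, -2.6429, 1.0714).
‖u_2‖ = 2.8661, so q_2 = (0.0997, -0.9221, 0.3738).
q_1·c_3 = (-0.5345)·(-3) + 0.2673·2 + 0.8018·0 = 2.1381; q_2·c_3 = 0.0997·(-3) + (-0.9221)·2 + 0.3738·0 = -2.1433.
u_3 = c_3 − 2.1381·q_1 + 2.1433·q_2 = (-1.6435, -0.5478, -0.9130).
‖u_3‖ = 1.9583, so q_3 = (-0.8393, -0.2798, -0.4663).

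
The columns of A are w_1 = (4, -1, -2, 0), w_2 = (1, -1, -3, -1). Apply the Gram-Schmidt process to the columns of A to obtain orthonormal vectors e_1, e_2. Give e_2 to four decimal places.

e_1 = w_1/‖w_1‖ = (4, -1, -2, 0)/4.5826 = (0.8729, -0.2182, -0.4364, 0.0000).
r_{12} = e_1·w_2 = 2.4004.
u_2 = w_2 − 2.4004·e_1 = (-1.0952, -0.4762, -1.9524, -1.0000).
‖u_2‖ = 2.4976, so e_2 = (-0.4385, -0.1907, -0.7817, -0.4004).

e_2 = (-0.4385, -0.1907, -0.7817, -0.4004)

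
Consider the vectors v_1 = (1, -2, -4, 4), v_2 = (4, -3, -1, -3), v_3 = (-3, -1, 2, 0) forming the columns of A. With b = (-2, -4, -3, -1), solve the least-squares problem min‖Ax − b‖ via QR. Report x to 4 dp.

v_1 = (1, -2, -4, 4); ‖v_1‖ = 6.0828, so e_1 = (0.1644, -0.3288, -0.6576, 0.6576).
e_1·v_2 = 0.1644·4 + (-0.3288)·(-3) + (-0.6576)·(-1) + 0.6576·(-3) = 0.3288.
u_2 = v_2 − 0.3288·e_1 = (3.9459, -2.8919, -0.7838, -3.2162).
‖u_2‖ = 5.9069, so e_2 = (0.6680, -0.4896, -0.1327, -0.5445).
e_1·v_3 = 0.1644·(-3) + (-0.3288)·(-1) + (-0.6576)·2 + 0.6576·0 = -1.4796; e_2·v_3 = 0.6680·(-3) + (-0.4896)·(-1) + (-0.1327)·2 + (-0.5445)·0 = -1.7799.
u_3 = v_3 + 1.4796·e_1 + 1.7799·e_2 = (-1.5678, -2.3579, 0.7909, 0.0039).
‖u_3‖ = 2.9399, so e_3 = (-0.5333, -0.8020, 0.2690, 0.0013).
Qᵀb = (2.3016, 1.5648, 3.4663).
Back-substitute: x_3 = 3.4663/2.9399 = 1.1791.
x_2 = (1.5648 + 1.7799·1.1791)/5.9069 = 0.6202.
x_1 = (2.3016 − 0.3288·0.6202 + 1.4796·1.1791)/6.0828 = 0.6317.

x = (0.6317, 0.6202, 1.1791)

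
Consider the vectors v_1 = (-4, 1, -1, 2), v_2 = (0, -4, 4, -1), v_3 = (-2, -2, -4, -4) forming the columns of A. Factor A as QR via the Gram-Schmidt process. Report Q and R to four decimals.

e_1 = v_1/‖v_1‖ = (-4, 1, -1, 2)/4.6904 = (-0.8528, 0.2132, -0.2132, 0.4264).
r_{12} = e_1·v_2 = -2.1320.
u_2 = v_2 + 2.1320·e_1 = (-1.8182, -3.5455, 3.5455, -0.0909).
‖u_2‖ = 5.3343, so e_2 = (-0.3408, -0.6647, 0.6647, -0.0170).
r_{13} = e_1·v_3 = 0.4264; r_{23} = e_2·v_3 = -0.5794.
u_3 = v_3 − 0.4264·e_1 + 0.5794·e_2 = (-1.8339, -2.4760, -3.5240, -4.1917).
‖u_3‖ = 6.2835, so e_3 = (-0.2919, -0.3941, -0.5608, -0.6671).

Q = [[-0.8528, -0.3408, -0.2919], [0.2132, -0.6647, -0.3941], [-0.2132, 0.6647, -0.5608], [0.4264, -0.0170, -0.6671]], R = [[4.6904, -2.1320, 0.4264], [0.0000, 5.3343, -0.5794], [0.0000, 0.0000, 6.2835]]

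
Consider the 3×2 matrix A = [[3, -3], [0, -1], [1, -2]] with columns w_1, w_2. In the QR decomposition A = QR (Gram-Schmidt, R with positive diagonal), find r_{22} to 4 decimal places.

w_1 = (3, 0, 1); ‖w_1‖ = 3.1623, so q_1 = (0.9487, 0.0000, 0.3162).
q_1·w_2 = 0.9487·(-3) + 0.0000·(-1) + 0.3162·(-2) = -3.4785.
u_2 = w_2 + 3.4785·q_1 = (0.3000, -1.0000, -0.9000).
r_{22} = ‖u_2‖ = 1.3784.

r_{22} = 1.3784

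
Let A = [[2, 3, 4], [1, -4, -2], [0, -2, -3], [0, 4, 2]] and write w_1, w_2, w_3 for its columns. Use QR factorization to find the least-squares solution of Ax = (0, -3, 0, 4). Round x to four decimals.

x = (0.0691, 1.3907, -1.0212)

w_1 = (2, 1, 0, 0); ‖w_1‖ = 2.2361, so e_1 = (0.8944, 0.4472, 0.0000, 0.0000).
e_1·w_2 = 0.8944·3 + 0.4472·(-4) + 0.0000·(-2) + 0.0000·4 = 0.8944.
u_2 = w_2 − 0.8944·e_1 = (2.2000, -4.4000, -2.0000, 4.0000).
‖u_2‖ = 6.6483, so e_2 = (0.3309, -0.6618, -0.3008, 0.6017).
e_1·w_3 = 0.8944·4 + 0.4472·(-2) + 0.0000·(-3) + 0.0000·2 = 2.6833; e_2·w_3 = 0.3309·4 + (-0.6618)·(-2) + (-0.3008)·(-3) + 0.6017·2 = 4.7531.
u_3 = w_3 − 2.6833·e_1 − 4.7531·e_2 = (0.0271, -0.0543, -1.5701, -0.8597).
‖u_3‖ = 1.7911, so e_3 = (0.0152, -0.0303, -0.8766, -0.4800).
Qᵀb = (-1.3416, 4.3921, -1.8290).
Back-substitute: x_3 = -1.8290/1.7911 = -1.0212.
x_2 = (4.3921 − 4.7531·(-1.0212))/6.6483 = 1.3907.
x_1 = (-1.3416 − 0.8944·1.3907 − 2.6833·(-1.0212))/2.2361 = 0.0691.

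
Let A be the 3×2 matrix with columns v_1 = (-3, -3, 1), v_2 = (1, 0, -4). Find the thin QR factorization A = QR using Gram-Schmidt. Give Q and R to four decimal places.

Q = [[-0.6882, -0.0277], [-0.6882, -0.2910], [0.2294, -0.9563]], R = [[4.3589, -1.6059], [0.0000, 3.7975]]

v_1 = (-3, -3, 1); ‖v_1‖ = 4.3589, so q_1 = (-0.6882, -0.6882, 0.2294).
q_1·v_2 = (-0.6882)·1 + (-0.6882)·0 + 0.2294·(-4) = -1.6059.
u_2 = v_2 + 1.6059·q_1 = (-0.1053, -1.1053, -3.6316).
‖u_2‖ = 3.7975, so q_2 = (-0.0277, -0.2910, -0.9563).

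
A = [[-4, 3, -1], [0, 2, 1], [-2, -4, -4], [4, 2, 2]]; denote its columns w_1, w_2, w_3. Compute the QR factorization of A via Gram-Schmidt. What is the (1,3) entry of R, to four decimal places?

r_{13} = 3.3333

w_1 = (-4, 0, -2, 4); ‖w_1‖ = 6.0000, so q_1 = (-0.6667, 0.0000, -0.3333, 0.6667).
r_{13} = q_1·w_3 = 3.3333.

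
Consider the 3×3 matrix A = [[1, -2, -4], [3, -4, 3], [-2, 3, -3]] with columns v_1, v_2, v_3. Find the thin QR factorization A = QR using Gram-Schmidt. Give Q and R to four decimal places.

Q = [[0.2673, -0.8729, -0.4082], [0.8018, 0.4364, -0.4082], [-0.5345, 0.2182, -0.8165]], R = [[3.7417, -5.3452, 2.9399], [0.0000, 0.6547, 4.1461], [0.0000, 0.0000, 2.8577]]

q_1 = v_1/‖v_1‖ = (1, 3, -2)/3.7417 = (0.2673, 0.8018, -0.5345).
r_{12} = q_1·v_2 = -5.3452.
u_2 = v_2 + 5.3452·q_1 = (-0.5714, 0.2857, 0.1429).
‖u_2‖ = 0.6547, so q_2 = (-0.8729, 0.4364, 0.2182).
r_{13} = q_1·v_3 = 2.9399; r_{23} = q_2·v_3 = 4.1461.
u_3 = v_3 − 2.9399·q_1 − 4.1461·q_2 = (-1.1667, -1.1667, -2.3333).
‖u_3‖ = 2.8577, so q_3 = (-0.4082, -0.4082, -0.8165).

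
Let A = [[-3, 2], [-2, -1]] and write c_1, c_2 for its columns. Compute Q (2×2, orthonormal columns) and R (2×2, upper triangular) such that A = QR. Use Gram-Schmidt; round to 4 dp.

c_1 = (-3, -2); ‖c_1‖ = 3.6056, so e_1 = (-0.8321, -0.5547).
e_1·c_2 = (-0.8321)·2 + (-0.5547)·(-1) = -1.1094.
u_2 = c_2 + 1.1094·e_1 = (1.0769, -1.6154).
‖u_2‖ = 1.9415, so e_2 = (0.5547, -0.8321).

Q = [[-0.8321, 0.5547], [-0.5547, -0.8321]], R = [[3.6056, -1.1094], [0.0000, 1.9415]]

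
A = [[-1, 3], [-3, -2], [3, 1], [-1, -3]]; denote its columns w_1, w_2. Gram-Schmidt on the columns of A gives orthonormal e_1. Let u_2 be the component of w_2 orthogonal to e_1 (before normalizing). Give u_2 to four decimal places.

e_1 = w_1/‖w_1‖ = (-1, -3, 3, -1)/4.4721 = (-0.2236, -0.6708, 0.6708, -0.2236).
r_{12} = e_1·w_2 = 2.0125.
u_2 = w_2 − 2.0125·e_1 = (3.4500, -0.6500, -0.3500, -2.5500).

u_2 = (3.4500, -0.6500, -0.3500, -2.5500)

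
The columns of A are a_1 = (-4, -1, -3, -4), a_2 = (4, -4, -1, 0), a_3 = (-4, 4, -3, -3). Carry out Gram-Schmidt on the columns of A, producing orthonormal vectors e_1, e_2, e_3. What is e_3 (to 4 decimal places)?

a_1 = (-4, -1, -3, -4); ‖a_1‖ = 6.4807, so e_1 = (-0.6172, -0.1543, -0.4629, -0.6172).
e_1·a_2 = (-0.6172)·4 + (-0.1543)·(-4) + (-0.4629)·(-1) + (-0.6172)·0 = -1.3887.
u_2 = a_2 + 1.3887·e_1 = (3.1429, -4.2143, -1.6429, -0.8571).
‖u_2‖ = 5.5742, so e_2 = (0.5638, -0.7560, -0.2947, -0.1538).
e_1·a_3 = (-0.6172)·(-4) + (-0.1543)·4 + (-0.4629)·(-3) + (-0.6172)·(-3) = 5.0920; e_2·a_3 = 0.5638·(-4) + (-0.7560)·4 + (-0.2947)·(-3) + (-0.1538)·(-3) = -3.9340.
u_3 = a_3 − 5.0920·e_1 + 3.9340·e_2 = (1.3609, 1.8115, -1.8023, -0.4621).
‖u_3‖ = 2.9318, so e_3 = (0.4642, 0.6179, -0.6147, -0.1576).

e_3 = (0.4642, 0.6179, -0.6147, -0.1576)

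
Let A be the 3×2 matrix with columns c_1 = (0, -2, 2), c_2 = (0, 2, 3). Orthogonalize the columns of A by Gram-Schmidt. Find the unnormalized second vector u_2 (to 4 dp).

u_2 = (0.0000, 2.5000, 2.5000)

q_1 = c_1/‖c_1‖ = (0, -2, 2)/2.8284 = (0.0000, -0.7071, 0.7071).
r_{12} = q_1·c_2 = 0.7071.
u_2 = c_2 − 0.7071·q_1 = (0.0000, 2.5000, 2.5000).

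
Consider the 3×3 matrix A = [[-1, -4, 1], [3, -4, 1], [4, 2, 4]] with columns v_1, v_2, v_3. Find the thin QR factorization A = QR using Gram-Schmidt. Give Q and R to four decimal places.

Q = [[-0.1961, -0.6667, 0.7191], [0.5883, -0.6667, -0.4576], [0.7845, 0.3333, 0.5230]], R = [[5.0990, 0.0000, 3.5301], [0.0000, 6.0000, 0.0000], [0.0000, 0.0000, 2.3534]]

q_1 = v_1/‖v_1‖ = (-1, 3, 4)/5.0990 = (-0.1961, 0.5883, 0.7845).
r_{12} = q_1·v_2 = 0.0000.
u_2 = v_2 + 0.0000·q_1 = (-4.0000, -4.0000, 2.0000).
‖u_2‖ = 6.0000, so q_2 = (-0.6667, -0.6667, 0.3333).
r_{13} = q_1·v_3 = 3.5301; r_{23} = q_2·v_3 = 0.0000.
u_3 = v_3 − 3.5301·q_1 + 0.0000·q_2 = (1.6923, -1.0769, 1.2308).
‖u_3‖ = 2.3534, so q_3 = (0.7191, -0.4576, 0.5230).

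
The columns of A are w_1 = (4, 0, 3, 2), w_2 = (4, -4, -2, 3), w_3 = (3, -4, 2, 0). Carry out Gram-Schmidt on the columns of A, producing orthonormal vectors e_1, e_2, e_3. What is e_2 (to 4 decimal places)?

e_2 = (0.2981, -0.6651, -0.6077, 0.3153)

w_1 = (4, 0, 3, 2); ‖w_1‖ = 5.3852, so e_1 = (0.7428, 0.0000, 0.5571, 0.3714).
e_1·w_2 = 0.7428·4 + 0.0000·(-4) + 0.5571·(-2) + 0.3714·3 = 2.9711.
u_2 = w_2 − 2.9711·e_1 = (1.7931, -4.0000, -3.6552, 1.8966).
‖u_2‖ = 6.0144, so e_2 = (0.2981, -0.6651, -0.6077, 0.3153).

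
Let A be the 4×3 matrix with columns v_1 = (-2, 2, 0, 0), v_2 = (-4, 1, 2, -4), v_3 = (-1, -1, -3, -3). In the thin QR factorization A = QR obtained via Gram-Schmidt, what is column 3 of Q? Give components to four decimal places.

v_1 = (-2, 2, 0, 0); ‖v_1‖ = 2.8284, so e_1 = (-0.7071, 0.7071, 0.0000, 0.0000).
e_1·v_2 = (-0.7071)·(-4) + 0.7071·1 + 0.0000·2 + 0.0000·(-4) = 3.5355.
u_2 = v_2 − 3.5355·e_1 = (-1.5000, -1.5000, 2.0000, -4.0000).
‖u_2‖ = 4.9497, so e_2 = (-0.3030, -0.3030, 0.4041, -0.8081).
e_1·v_3 = (-0.7071)·(-1) + 0.7071·(-1) + 0.0000·(-3) + 0.0000·(-3) = 0.0000; e_2·v_3 = (-0.3030)·(-1) + (-0.3030)·(-1) + 0.4041·(-3) + (-0.8081)·(-3) = 1.8183.
u_3 = v_3 + 0.0000·e_1 − 1.8183·e_2 = (-0.4490, -0.4490, -3.7347, -1.5306).
‖u_3‖ = 4.0858, so e_3 = (-0.1099, -0.1099, -0.9141, -0.3746).

e_3 = (-0.1099, -0.1099, -0.9141, -0.3746)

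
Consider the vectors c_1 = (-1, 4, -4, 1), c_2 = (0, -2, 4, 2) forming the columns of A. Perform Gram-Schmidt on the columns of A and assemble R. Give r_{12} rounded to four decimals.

r_{12} = -3.7730

c_1 = (-1, 4, -4, 1); ‖c_1‖ = 5.8310, so q_1 = (-0.1715, 0.6860, -0.6860, 0.1715).
r_{12} = q_1·c_2 = -3.7730.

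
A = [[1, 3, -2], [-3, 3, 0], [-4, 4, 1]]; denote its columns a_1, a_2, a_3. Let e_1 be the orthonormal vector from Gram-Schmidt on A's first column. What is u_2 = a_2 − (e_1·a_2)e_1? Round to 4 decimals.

e_1 = a_1/‖a_1‖ = (1, -3, -4)/5.0990 = (0.1961, -0.5883, -0.7845).
r_{12} = e_1·a_2 = -4.3146.
u_2 = a_2 + 4.3146·e_1 = (3.8462, 0.4615, 0.6154).

u_2 = (3.8462, 0.4615, 0.6154)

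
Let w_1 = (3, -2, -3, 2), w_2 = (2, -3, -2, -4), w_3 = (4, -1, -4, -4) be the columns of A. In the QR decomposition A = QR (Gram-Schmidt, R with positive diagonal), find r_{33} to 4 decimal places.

w_1 = (3, -2, -3, 2); ‖w_1‖ = 5.0990, so e_1 = (0.5883, -0.3922, -0.5883, 0.3922).
e_1·w_2 = 0.5883·2 + (-0.3922)·(-3) + (-0.5883)·(-2) + 0.3922·(-4) = 1.9612.
u_2 = w_2 − 1.9612·e_1 = (0.8462, -2.2308, -0.8462, -4.7692).
‖u_2‖ = 5.3994, so e_2 = (0.1567, -0.4131, -0.1567, -0.8833).
e_1·w_3 = 0.5883·4 + (-0.3922)·(-1) + (-0.5883)·(-4) + 0.3922·(-4) = 3.5301; e_2·w_3 = 0.1567·4 + (-0.4131)·(-1) + (-0.1567)·(-4) + (-0.8833)·(-4) = 5.2000.
u_3 = w_3 − 3.5301·e_1 − 5.2000·e_2 = (1.1082, 2.5330, -1.1082, -0.7916).
r_{33} = ‖u_3‖ = 3.0820.

r_{33} = 3.0820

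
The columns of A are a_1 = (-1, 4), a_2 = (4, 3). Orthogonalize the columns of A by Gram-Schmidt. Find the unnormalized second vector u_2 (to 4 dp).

a_1 = (-1, 4); ‖a_1‖ = 4.1231, so q_1 = (-0.2425, 0.9701).
q_1·a_2 = (-0.2425)·4 + 0.9701·3 = 1.9403.
u_2 = a_2 − 1.9403·q_1 = (4.4706, 1.1176).

u_2 = (4.4706, 1.1176)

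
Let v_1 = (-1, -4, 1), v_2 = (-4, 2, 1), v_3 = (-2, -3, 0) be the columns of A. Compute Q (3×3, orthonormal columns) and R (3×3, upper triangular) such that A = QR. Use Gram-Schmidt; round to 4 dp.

Q = [[-0.2357, -0.9203, -0.3123], [-0.9428, 0.2945, -0.1562], [0.2357, 0.2577, -0.9370]], R = [[4.2426, -0.7071, 3.2998], [0.0000, 4.5277, 0.9571], [0.0000, 0.0000, 1.0932]]

q_1 = v_1/‖v_1‖ = (-1, -4, 1)/4.2426 = (-0.2357, -0.9428, 0.2357).
r_{12} = q_1·v_2 = -0.7071.
u_2 = v_2 + 0.7071·q_1 = (-4.1667, 1.3333, 1.1667).
‖u_2‖ = 4.5277, so q_2 = (-0.9203, 0.2945, 0.2577).
r_{13} = q_1·v_3 = 3.2998; r_{23} = q_2·v_3 = 0.9571.
u_3 = v_3 − 3.2998·q_1 − 0.9571·q_2 = (-0.3415, -0.1707, -1.0244).
‖u_3‖ = 1.0932, so q_3 = (-0.3123, -0.1562, -0.9370).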